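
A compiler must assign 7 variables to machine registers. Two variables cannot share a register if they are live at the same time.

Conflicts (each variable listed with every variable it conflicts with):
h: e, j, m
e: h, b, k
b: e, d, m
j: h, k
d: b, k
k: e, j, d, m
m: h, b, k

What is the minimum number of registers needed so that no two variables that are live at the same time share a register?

h and j conflict, so at least 2 registers are needed.
Using 2 registers: h=1, e=2, b=1, j=2, d=2, k=1, m=2. No two conflicting variables share a register.

2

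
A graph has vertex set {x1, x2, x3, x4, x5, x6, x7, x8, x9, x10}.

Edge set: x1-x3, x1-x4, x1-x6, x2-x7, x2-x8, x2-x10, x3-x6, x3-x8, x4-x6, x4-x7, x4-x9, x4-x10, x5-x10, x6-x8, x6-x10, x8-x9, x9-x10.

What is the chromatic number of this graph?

x3, x6, x8 are mutually adjacent, so at least 3 colors are needed.
A valid assignment using 3 colors: x1=1, x2=2, x3=2, x4=2, x5=2, x6=3, x7=1, x8=1, x9=3, x10=1. Each edge has distinct colors on its endpoints.

3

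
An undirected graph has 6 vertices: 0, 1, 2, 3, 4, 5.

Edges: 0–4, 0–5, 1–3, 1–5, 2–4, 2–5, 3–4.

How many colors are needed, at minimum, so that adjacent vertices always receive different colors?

3

The cycle 1-3-4-0-5-1 has odd length 5, so it cannot be 2-colored; at least 3 colors are needed.
One proper 3-coloring: 0=b, 1=b, 2=b, 3=c, 4=a, 5=a. Every edge joins two different colors.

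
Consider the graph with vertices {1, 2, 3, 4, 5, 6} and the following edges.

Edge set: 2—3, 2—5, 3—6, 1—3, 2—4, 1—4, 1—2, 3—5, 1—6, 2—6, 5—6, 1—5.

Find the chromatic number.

1, 2, 3, 5, 6 are mutually adjacent (a clique of size 5), so at least 5 colors are needed.
5 colors suffice: color red → {2}; color blue → {1}; color green → {4, 5}; color yellow → {3}; color purple → {6}. Each edge has distinct colors on its endpoints.

5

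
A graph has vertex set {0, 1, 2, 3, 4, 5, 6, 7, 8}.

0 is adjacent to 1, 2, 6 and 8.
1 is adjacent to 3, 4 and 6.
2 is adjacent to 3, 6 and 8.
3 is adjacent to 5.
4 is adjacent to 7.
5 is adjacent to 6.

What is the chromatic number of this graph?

0, 2, 6 form a triangle, so at least 3 colors are needed.
3 colors suffice: color red → {3, 4, 6, 8}; color blue → {0, 5, 7}; color green → {1, 2}. Each edge has distinct colors on its endpoints.

3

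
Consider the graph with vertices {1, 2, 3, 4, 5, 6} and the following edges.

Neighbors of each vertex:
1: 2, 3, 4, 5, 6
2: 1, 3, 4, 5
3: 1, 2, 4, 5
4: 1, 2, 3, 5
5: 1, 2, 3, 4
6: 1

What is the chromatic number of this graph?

5

1, 2, 3, 4, 5 form a clique, so at least 5 colors are needed.
5 colors suffice: 1=red, 2=green, 3=purple, 4=yellow, 5=blue, 6=blue. Each edge has distinct colors on its endpoints.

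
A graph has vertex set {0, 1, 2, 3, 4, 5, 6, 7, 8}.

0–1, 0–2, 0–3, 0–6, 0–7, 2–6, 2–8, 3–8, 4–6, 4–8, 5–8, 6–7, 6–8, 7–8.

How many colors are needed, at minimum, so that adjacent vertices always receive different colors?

0, 2, 6 are pairwise adjacent, so at least 3 colors are needed.
One proper 3-coloring: 0=red, 1=blue, 2=green, 3=blue, 4=green, 5=blue, 6=blue, 7=green, 8=red. No two adjacent vertices share a color.

3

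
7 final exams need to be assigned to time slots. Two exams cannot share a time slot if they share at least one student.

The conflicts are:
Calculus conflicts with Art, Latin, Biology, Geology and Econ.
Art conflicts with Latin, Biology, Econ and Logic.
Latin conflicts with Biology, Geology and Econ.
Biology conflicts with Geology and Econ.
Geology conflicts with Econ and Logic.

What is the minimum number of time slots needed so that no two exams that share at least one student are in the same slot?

5

Calculus, Latin, Biology, Geology, Econ pairwise conflict, so at least 5 time slots are needed.
5 time slots suffice: time slot 1 → {Art, Geology}; time slot 2 → {Biology, Logic}; time slot 3 → {Latin}; time slot 4 → {Calculus}; time slot 5 → {Econ}. No two conflicting exams share a time slot.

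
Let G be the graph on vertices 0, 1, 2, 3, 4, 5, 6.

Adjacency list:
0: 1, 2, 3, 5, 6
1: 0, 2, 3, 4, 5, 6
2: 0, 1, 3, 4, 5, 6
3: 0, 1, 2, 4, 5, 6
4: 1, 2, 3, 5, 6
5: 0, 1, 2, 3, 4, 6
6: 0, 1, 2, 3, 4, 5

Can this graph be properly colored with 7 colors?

The chromatic number is 6. 0, 1, 2, 3, 5, 6 are mutually adjacent (a clique of size 6), so at least 6 colors are needed.
A valid assignment using 6 colors: 0=f, 1=a, 2=e, 3=c, 4=f, 5=d, 6=b.
Since 7 ≥ 6, a proper 7-coloring certainly exists.

Yes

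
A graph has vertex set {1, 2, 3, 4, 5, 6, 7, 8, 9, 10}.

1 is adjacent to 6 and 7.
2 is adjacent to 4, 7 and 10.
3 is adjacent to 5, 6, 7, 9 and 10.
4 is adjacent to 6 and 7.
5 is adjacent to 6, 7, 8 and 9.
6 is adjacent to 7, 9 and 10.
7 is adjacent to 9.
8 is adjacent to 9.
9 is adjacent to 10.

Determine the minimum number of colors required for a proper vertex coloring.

3, 5, 6, 7, 9 are mutually adjacent (a clique of size 5), so at least 5 colors are needed.
5 colors suffice: color red → {7, 8, 10}; color blue → {2, 6}; color green → {1, 4, 9}; color yellow → {5}; color purple → {3}. No two adjacent vertices share a color.

5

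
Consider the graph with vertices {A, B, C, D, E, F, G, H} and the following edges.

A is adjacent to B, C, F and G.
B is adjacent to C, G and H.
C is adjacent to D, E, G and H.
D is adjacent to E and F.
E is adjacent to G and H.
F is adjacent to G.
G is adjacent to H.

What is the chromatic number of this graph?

4

C, E, G, H form a clique, so at least 4 colors are needed.
One proper 4-coloring: A=4, B=3, C=1, D=2, E=3, F=1, G=2, H=4. Every edge joins two different colors.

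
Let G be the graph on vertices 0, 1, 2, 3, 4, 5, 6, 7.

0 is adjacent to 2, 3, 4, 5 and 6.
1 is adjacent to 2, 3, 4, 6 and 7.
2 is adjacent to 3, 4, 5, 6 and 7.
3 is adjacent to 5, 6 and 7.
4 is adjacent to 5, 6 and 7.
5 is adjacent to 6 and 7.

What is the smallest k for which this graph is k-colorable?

5

0, 2, 3, 5, 6 are mutually adjacent (a clique of size 5), so at least 5 colors are needed.
5 colors suffice: color red → {2}; color blue → {3, 4}; color green → {6, 7}; color yellow → {1, 5}; color purple → {0}. Each edge has distinct colors on its endpoints.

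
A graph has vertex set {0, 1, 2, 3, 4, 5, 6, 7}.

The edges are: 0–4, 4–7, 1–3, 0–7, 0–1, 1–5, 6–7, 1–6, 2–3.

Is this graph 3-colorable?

Yes

The chromatic number is 3. 0, 4, 7 form a triangle, so at least 3 colors are needed.
One proper 3-coloring: 0=blue, 1=red, 2=red, 3=blue, 4=green, 5=blue, 6=blue, 7=red.
That is already a proper 3-coloring.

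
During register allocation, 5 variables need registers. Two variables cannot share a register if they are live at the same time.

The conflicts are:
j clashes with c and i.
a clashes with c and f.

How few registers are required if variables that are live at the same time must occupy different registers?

a and f conflict, so at least 2 registers are needed.
2 registers suffice: register 1 → {c, i, f}; register 2 → {j, a}. Every pair that conflicts lands in different registers.

2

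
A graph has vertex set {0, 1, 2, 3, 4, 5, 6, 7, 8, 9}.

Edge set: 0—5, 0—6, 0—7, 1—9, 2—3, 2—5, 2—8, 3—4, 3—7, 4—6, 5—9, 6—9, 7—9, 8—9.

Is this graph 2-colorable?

No

The cycle 4-6-0-7-3-4 has odd length 5, so it cannot be 2-colored; at least 3 colors are needed.
So 2 colors are not enough.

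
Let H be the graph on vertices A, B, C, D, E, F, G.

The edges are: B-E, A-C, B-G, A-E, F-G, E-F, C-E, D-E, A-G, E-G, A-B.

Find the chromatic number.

4

A, B, E, G are pairwise adjacent (a clique of size 4), so at least 4 colors are needed.
A valid assignment using 4 colors: A=2, B=4, C=3, D=2, E=1, F=2, G=3. No two adjacent vertices share a color.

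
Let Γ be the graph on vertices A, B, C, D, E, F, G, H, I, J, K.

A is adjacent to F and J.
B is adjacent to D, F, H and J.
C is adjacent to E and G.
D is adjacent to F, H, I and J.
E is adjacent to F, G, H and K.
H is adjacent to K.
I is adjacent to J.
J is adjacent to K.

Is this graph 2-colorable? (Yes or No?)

B, D, F are pairwise adjacent, so at least 3 colors are needed.
So 2 colors are not enough.

No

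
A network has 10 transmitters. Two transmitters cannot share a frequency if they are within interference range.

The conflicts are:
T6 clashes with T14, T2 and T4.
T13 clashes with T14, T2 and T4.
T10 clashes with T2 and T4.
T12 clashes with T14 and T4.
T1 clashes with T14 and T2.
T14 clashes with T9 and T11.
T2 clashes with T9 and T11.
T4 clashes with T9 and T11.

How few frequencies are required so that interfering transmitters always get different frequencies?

2

T6 and T4 conflict, so at least 2 frequencies are needed.
2 frequencies suffice: frequency 1 → {T14, T2, T4}; frequency 2 → {T6, T13, T10, T12, T1, T9, T11}. No two conflicting transmitters share a frequency.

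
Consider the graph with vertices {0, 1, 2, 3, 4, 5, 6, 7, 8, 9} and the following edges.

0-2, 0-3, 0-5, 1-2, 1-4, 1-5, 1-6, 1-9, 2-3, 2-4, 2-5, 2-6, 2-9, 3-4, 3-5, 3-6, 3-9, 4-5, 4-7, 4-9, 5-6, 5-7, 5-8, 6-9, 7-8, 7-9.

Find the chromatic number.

0, 2, 3, 5 are pairwise adjacent (a clique of size 4), so at least 4 colors are needed.
4 colors suffice: color a → {5, 9}; color b → {2, 7}; color c → {1, 3, 8}; color d → {0, 4, 6}. Every edge joins two different colors.

4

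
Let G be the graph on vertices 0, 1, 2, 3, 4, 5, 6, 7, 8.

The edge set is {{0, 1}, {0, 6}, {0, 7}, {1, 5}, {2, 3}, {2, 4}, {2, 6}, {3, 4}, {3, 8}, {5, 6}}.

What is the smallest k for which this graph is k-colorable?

3

2, 3, 4 are pairwise adjacent, so at least 3 colors are needed.
One proper 3-coloring: 0=blue, 1=red, 2=blue, 3=red, 4=green, 5=blue, 6=red, 7=red, 8=blue. Every edge joins two different colors.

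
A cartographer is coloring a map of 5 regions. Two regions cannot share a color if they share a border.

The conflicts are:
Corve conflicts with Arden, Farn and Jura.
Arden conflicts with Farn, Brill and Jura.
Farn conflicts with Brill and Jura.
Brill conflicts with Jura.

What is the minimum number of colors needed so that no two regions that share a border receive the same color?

Arden, Farn, Brill, Jura pairwise conflict, so at least 4 colors are needed.
4 colors suffice: Corve=4, Arden=3, Farn=1, Brill=4, Jura=2. Each listed conflict is separated.

4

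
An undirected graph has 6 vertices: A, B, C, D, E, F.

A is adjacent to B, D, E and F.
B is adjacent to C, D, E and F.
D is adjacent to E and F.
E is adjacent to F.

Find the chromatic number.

A, B, D, E, F are mutually adjacent (a clique of size 5), so at least 5 colors are needed.
5 colors suffice: color red → {B}; color blue → {C, F}; color green → {A}; color yellow → {E}; color purple → {D}. No two adjacent vertices share a color.

5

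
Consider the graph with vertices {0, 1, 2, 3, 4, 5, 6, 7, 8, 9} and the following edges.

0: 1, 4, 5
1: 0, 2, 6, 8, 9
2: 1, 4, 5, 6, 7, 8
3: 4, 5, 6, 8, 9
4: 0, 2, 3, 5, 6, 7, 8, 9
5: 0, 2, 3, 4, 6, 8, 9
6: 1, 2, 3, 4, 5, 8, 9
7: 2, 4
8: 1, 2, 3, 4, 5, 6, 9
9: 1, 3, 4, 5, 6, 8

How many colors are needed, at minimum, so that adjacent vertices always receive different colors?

6

3, 4, 5, 6, 8, 9 are pairwise adjacent (a clique of size 6), so at least 6 colors are needed.
A valid assignment using 6 colors: 0=blue, 1=red, 2=purple, 3=orange, 4=red, 5=green, 6=yellow, 7=blue, 8=blue, 9=purple. Every edge joins two different colors.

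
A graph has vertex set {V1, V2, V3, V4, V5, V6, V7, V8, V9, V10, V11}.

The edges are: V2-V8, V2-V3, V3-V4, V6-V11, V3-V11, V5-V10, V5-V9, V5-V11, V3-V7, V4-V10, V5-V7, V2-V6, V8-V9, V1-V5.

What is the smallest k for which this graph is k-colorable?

3

The cycle V3-V7-V5-V10-V4-V3 has odd length 5, so it cannot be 2-colored; at least 3 colors are needed.
One proper 3-coloring: V1=2, V2=2, V3=1, V4=3, V5=1, V6=1, V7=2, V8=1, V9=2, V10=2, V11=2. Each edge has distinct colors on its endpoints.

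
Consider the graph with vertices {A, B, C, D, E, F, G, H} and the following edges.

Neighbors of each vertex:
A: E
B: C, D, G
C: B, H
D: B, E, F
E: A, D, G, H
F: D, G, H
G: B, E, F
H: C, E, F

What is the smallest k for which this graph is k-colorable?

3

The cycle D-B-C-H-F-D has odd length 5, so it cannot be 2-colored; at least 3 colors are needed.
3 colors suffice: color 1 → {B, E, F}; color 2 → {A, D, G, H}; color 3 → {C}. Each edge has distinct colors on its endpoints.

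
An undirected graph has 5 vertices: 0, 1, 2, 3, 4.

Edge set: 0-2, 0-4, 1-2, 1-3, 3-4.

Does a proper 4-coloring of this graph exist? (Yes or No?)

The chromatic number is 3. The cycle 3-4-0-2-1-3 has odd length 5, so it cannot be 2-colored; at least 3 colors are needed.
3 colors suffice: color a → {0, 1}; color b → {2, 4}; color c → {3}.
Since 4 ≥ 3, a proper 4-coloring certainly exists.

Yes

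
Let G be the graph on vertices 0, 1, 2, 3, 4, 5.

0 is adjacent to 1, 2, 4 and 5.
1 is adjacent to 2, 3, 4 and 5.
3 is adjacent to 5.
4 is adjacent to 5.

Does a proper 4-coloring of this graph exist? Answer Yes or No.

The chromatic number is 4. 0, 1, 4, 5 are pairwise adjacent (a clique of size 4), so at least 4 colors are needed.
A valid assignment using 4 colors: 0=c, 1=a, 2=b, 3=c, 4=d, 5=b.
That is already a proper 4-coloring.

Yes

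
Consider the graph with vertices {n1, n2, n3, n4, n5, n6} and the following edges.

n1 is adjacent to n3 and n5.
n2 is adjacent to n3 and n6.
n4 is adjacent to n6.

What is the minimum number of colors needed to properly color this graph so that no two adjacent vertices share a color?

n2 and n3 are adjacent, so at least 2 colors are needed.
A valid assignment using 2 colors: n1=1, n2=1, n3=2, n4=1, n5=2, n6=2. No two adjacent vertices share a color.

2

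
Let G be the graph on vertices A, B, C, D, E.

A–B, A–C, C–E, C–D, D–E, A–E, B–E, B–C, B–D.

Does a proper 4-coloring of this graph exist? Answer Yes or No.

Yes

The chromatic number is 4. A, B, C, E form a clique, so at least 4 colors are needed.
4 colors suffice: A=4, B=3, C=2, D=4, E=1.
That is already a proper 4-coloring.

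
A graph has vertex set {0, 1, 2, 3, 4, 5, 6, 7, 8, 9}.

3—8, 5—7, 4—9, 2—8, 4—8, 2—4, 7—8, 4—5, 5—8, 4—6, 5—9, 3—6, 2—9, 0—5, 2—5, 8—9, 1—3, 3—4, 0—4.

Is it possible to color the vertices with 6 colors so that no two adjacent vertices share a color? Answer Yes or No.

The chromatic number is 5. 2, 4, 5, 8, 9 are pairwise adjacent (a clique of size 5), so at least 5 colors are needed.
5 colors suffice: color red → {1, 4, 7}; color blue → {0, 6, 8}; color green → {3, 5}; color yellow → {9}; color purple → {2}.
Since 6 ≥ 5, a proper 6-coloring certainly exists.

Yes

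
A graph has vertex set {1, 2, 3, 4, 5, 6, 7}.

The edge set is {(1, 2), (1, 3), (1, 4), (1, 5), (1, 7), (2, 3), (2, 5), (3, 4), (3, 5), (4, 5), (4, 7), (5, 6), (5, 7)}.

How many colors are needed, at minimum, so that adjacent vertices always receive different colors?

4

1, 2, 3, 5 are pairwise adjacent (a clique of size 4), so at least 4 colors are needed.
One proper 4-coloring: 1=blue, 2=yellow, 3=green, 4=yellow, 5=red, 6=blue, 7=green. Each edge has distinct colors on its endpoints.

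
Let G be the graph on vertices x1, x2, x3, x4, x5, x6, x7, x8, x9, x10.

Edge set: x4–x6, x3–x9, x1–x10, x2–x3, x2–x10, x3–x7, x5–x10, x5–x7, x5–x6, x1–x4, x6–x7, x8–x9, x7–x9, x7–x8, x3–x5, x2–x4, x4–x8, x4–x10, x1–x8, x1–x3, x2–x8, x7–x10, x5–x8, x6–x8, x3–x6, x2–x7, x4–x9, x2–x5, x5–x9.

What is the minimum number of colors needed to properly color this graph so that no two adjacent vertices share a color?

4

x2, x5, x7, x10 are mutually adjacent (a clique of size 4), so at least 4 colors are needed.
4 colors suffice: color red → {x4, x7}; color blue → {x3, x8, x10}; color green → {x1, x5}; color yellow → {x2, x6, x9}. No two adjacent vertices share a color.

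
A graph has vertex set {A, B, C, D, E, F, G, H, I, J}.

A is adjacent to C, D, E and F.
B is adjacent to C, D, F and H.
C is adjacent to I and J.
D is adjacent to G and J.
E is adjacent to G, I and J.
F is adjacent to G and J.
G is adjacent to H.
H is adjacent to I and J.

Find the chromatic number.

2

H and J are adjacent, so at least 2 colors are needed.
2 colors suffice: color red → {A, B, G, I, J}; color blue → {C, D, E, F, H}. Every edge joins two different colors.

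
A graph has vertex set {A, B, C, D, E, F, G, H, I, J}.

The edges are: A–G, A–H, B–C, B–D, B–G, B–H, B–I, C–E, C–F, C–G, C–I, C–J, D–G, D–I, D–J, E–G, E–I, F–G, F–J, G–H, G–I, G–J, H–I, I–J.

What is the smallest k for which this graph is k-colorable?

4

B, D, G, I form a clique, so at least 4 colors are needed.
4 colors suffice: color 1 → {G}; color 2 → {A, F, I}; color 3 → {C, D, H}; color 4 → {B, E, J}. Each edge has distinct colors on its endpoints.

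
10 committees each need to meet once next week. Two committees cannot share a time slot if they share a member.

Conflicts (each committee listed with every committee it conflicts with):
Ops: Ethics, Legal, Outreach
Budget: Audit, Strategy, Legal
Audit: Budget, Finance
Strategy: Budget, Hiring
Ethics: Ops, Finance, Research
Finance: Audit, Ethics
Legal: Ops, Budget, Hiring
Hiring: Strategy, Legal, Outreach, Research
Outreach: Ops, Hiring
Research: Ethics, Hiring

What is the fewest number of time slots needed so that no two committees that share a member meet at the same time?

3

The cycle Ops-Outreach-Hiring-Research-Ethics-Ops has odd length 5, so it cannot be 2-colored; at least 3 time slots are needed.
3 time slots suffice: time slot 1 → {Budget, Ethics, Hiring}; time slot 2 → {Ops, Strategy, Finance, Research}; time slot 3 → {Audit, Legal, Outreach}. Every pair that conflicts lands in different time slots.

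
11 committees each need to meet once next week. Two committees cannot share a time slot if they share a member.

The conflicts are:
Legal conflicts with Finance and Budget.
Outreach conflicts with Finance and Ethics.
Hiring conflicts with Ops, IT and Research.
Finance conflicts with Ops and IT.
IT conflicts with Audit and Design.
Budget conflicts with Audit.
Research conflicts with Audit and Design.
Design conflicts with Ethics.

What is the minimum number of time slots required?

3

The cycle Audit-IT-Finance-Legal-Budget-Audit has odd length 5, so it cannot be 2-colored; at least 3 time slots are needed.
3 time slots suffice: time slot 1 → {Finance, Budget, Research, Ethics}; time slot 2 → {Legal, Outreach, Ops, IT}; time slot 3 → {Hiring, Audit, Design}. No two conflicting committees share a time slot.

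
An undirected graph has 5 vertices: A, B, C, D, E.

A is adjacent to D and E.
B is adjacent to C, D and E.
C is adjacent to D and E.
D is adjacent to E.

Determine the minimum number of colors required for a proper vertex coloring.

4

B, C, D, E form a clique, so at least 4 colors are needed.
One proper 4-coloring: A=3, B=4, C=3, D=1, E=2. Each edge has distinct colors on its endpoints.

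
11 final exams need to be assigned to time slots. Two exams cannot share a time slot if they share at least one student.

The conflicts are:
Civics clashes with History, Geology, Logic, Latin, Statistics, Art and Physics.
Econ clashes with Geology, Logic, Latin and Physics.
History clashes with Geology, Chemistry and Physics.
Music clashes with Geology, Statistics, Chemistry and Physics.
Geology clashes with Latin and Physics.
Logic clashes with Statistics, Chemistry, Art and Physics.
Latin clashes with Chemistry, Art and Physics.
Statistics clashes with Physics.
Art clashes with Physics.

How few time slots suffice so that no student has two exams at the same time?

Civics, Logic, Statistics, Physics all conflict with each other, so at least 4 time slots are needed.
Using 4 time slots: Civics=2, Econ=2, History=3, Music=2, Geology=4, Logic=3, Latin=3, Statistics=4, Chemistry=1, Art=4, Physics=1. Each listed conflict is separated.

4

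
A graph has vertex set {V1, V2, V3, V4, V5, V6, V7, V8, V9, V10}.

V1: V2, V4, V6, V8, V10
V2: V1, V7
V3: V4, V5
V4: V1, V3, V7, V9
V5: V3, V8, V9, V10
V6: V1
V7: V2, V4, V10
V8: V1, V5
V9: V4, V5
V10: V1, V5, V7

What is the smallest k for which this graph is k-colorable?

The cycle V5-V10-V7-V4-V3-V5 has odd length 5, so it cannot be 2-colored; at least 3 colors are needed.
3 colors suffice: color 1 → {V1, V5, V7}; color 2 → {V2, V4, V6, V8, V10}; color 3 → {V3, V9}. Every edge joins two different colors.

3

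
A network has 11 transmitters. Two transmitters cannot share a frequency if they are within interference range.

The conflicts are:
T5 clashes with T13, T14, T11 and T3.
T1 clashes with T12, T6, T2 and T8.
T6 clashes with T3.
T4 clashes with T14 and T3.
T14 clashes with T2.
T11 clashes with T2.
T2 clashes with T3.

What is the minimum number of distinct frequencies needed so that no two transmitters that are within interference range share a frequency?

2

T1 and T8 conflict, so at least 2 frequencies are needed.
A valid assignment using 2 frequencies: T5=1, T13=2, T1=2, T12=1, T6=1, T4=1, T14=2, T11=2, T2=1, T3=2, T8=1. No two conflicting transmitters share a frequency.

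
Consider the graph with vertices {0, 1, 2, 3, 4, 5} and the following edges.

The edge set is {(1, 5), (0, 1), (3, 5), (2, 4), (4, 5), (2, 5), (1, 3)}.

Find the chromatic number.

2, 4, 5 are pairwise adjacent, so at least 3 colors are needed.
A valid assignment using 3 colors: 0=a, 1=b, 2=c, 3=c, 4=b, 5=a. Every edge joins two different colors.

3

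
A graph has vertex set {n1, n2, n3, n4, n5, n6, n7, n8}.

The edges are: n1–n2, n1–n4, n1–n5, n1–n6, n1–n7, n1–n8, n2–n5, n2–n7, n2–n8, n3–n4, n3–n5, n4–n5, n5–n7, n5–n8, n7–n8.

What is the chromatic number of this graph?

5

n1, n2, n5, n7, n8 are pairwise adjacent (a clique of size 5), so at least 5 colors are needed.
5 colors suffice: color 1 → {n1, n3}; color 2 → {n5, n6}; color 3 → {n2, n4}; color 4 → {n8}; color 5 → {n7}. Every edge joins two different colors.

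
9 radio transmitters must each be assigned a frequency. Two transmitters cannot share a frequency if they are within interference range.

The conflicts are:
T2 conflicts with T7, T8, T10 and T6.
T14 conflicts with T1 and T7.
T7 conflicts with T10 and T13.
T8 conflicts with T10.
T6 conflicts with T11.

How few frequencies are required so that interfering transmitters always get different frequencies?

T2, T8, T10 are mutually in conflict, so at least 3 frequencies are needed.
3 frequencies suffice: frequency 1 → {T2, T14, T13, T11}; frequency 2 → {T1, T7, T8, T6}; frequency 3 → {T10}. No two conflicting transmitters share a frequency.

3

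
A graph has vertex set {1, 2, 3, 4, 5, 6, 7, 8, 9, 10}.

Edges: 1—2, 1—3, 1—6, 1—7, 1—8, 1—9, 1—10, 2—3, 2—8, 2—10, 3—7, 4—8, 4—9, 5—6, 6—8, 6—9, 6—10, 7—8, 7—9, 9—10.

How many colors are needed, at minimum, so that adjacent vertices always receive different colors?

1, 6, 9, 10 are mutually adjacent (a clique of size 4), so at least 4 colors are needed.
4 colors suffice: color a → {1, 4, 5}; color b → {3, 8, 9}; color c → {2, 6, 7}; color d → {10}. Every edge joins two different colors.

4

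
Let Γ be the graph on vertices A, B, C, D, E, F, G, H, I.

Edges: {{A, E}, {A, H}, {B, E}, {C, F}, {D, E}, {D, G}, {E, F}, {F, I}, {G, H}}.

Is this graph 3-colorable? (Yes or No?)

Yes

The chromatic number is 3. The cycle G-D-E-A-H-G has odd length 5, so it cannot be 2-colored; at least 3 colors are needed.
3 colors suffice: A=2, B=2, C=1, D=3, E=1, F=2, G=2, H=1, I=1.
That is already a proper 3-coloring.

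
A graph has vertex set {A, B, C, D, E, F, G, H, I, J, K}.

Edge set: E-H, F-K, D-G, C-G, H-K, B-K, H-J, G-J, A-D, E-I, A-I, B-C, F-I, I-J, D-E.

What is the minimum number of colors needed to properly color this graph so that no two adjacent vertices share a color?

3

The cycle F-I-E-H-K-F has odd length 5, so it cannot be 2-colored; at least 3 colors are needed.
A valid assignment using 3 colors: A=2, B=1, C=2, D=3, E=2, F=3, G=1, H=1, I=1, J=2, K=2. No two adjacent vertices share a color.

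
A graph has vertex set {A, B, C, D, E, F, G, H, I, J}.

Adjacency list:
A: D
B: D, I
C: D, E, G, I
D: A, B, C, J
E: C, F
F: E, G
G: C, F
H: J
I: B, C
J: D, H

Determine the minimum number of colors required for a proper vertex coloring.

2

A and D are adjacent, so at least 2 colors are needed.
A valid assignment using 2 colors: A=2, B=2, C=2, D=1, E=1, F=2, G=1, H=1, I=1, J=2. Each edge has distinct colors on its endpoints.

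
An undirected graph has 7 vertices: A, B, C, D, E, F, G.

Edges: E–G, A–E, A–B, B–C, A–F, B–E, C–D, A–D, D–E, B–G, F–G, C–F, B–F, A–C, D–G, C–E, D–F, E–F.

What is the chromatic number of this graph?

A, C, D, E, F are pairwise adjacent (a clique of size 5), so at least 5 colors are needed.
5 colors suffice: A=yellow, B=green, C=purple, D=green, E=red, F=blue, G=yellow. Every edge joins two different colors.

5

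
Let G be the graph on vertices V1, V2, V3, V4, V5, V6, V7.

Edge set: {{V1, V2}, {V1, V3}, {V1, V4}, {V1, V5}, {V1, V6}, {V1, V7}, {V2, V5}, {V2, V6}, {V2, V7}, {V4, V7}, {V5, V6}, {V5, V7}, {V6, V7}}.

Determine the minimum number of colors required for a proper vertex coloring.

5

V1, V2, V5, V6, V7 are mutually adjacent (a clique of size 5), so at least 5 colors are needed.
5 colors suffice: color 1 → {V1}; color 2 → {V3, V7}; color 3 → {V4, V5}; color 4 → {V2}; color 5 → {V6}. Each edge has distinct colors on its endpoints.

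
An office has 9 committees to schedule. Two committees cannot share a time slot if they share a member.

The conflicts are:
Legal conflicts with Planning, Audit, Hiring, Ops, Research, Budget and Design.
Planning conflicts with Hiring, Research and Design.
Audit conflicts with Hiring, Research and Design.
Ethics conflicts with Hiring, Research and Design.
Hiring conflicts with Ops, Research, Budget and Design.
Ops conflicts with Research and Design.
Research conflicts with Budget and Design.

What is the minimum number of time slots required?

Legal, Hiring, Ops, Research, Design pairwise conflict, so at least 5 time slots are needed.
5 time slots suffice: time slot 1 → {Research}; time slot 2 → {Hiring}; time slot 3 → {Legal, Ethics}; time slot 4 → {Budget, Design}; time slot 5 → {Planning, Audit, Ops}. No two conflicting committees share a time slot.

5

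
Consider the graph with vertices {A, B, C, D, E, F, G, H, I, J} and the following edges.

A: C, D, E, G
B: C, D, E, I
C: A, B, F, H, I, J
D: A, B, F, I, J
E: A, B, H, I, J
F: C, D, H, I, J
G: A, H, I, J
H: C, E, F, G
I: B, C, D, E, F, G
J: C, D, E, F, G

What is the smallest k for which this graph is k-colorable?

B, C, I are pairwise adjacent, so at least 3 colors are needed.
3 colors suffice: color 1 → {A, H, I, J}; color 2 → {C, D, E, G}; color 3 → {B, F}. No two adjacent vertices share a color.

3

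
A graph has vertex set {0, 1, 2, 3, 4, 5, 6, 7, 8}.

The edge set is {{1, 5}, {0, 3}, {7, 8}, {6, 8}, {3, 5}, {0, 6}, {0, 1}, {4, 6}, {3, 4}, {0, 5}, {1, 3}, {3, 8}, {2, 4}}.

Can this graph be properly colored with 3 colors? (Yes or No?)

0, 1, 3, 5 are pairwise adjacent (a clique of size 4), so at least 4 colors are needed.
So 3 colors are not enough.

No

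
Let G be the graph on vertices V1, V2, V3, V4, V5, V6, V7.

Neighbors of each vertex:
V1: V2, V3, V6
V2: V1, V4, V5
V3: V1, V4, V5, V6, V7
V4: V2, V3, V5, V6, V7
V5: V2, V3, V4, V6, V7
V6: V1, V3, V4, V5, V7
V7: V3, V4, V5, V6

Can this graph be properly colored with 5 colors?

Yes

The chromatic number is 5. V3, V4, V5, V6, V7 form a clique, so at least 5 colors are needed.
5 colors suffice: color 1 → {V1, V5}; color 2 → {V4}; color 3 → {V2, V3}; color 4 → {V6}; color 5 → {V7}.
That is already a proper 5-coloring.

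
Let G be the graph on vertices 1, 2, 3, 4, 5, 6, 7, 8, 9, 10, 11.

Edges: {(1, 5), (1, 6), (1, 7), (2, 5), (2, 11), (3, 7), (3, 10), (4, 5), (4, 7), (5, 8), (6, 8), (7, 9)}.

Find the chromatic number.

2

3 and 7 are adjacent, so at least 2 colors are needed.
2 colors suffice: 1=b, 2=b, 3=b, 4=b, 5=a, 6=a, 7=a, 8=b, 9=b, 10=a, 11=a. Each edge has distinct colors on its endpoints.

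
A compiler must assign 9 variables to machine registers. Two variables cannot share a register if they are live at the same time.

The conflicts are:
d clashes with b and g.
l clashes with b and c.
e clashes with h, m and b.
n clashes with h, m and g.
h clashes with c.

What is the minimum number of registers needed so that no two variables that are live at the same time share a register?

3

The cycle b-l-c-h-e-b has odd length 5, so it cannot be 2-colored; at least 3 registers are needed.
3 registers suffice: register 1 → {n, b, c}; register 2 → {d, l, e}; register 3 → {h, m, g}. Each listed conflict is separated.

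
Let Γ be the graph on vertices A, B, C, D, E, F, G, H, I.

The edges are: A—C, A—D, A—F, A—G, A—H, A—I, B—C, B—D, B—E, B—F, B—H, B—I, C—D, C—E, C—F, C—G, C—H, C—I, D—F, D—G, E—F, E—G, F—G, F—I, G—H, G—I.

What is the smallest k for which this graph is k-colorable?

5

A, C, D, F, G are mutually adjacent (a clique of size 5), so at least 5 colors are needed.
5 colors suffice: A=4, B=3, C=1, D=5, E=4, F=2, G=3, H=2, I=5. Every edge joins two different colors.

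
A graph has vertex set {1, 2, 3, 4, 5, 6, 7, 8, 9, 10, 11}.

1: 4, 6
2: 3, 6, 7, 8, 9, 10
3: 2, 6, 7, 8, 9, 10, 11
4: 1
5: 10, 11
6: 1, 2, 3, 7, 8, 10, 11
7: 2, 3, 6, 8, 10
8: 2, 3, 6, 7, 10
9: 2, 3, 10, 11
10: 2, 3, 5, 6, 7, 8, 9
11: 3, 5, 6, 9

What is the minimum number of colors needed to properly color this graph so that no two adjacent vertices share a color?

6

2, 3, 6, 7, 8, 10 are mutually adjacent (a clique of size 6), so at least 6 colors are needed.
One proper 6-coloring: 1=a, 2=d, 3=c, 4=b, 5=b, 6=b, 7=f, 8=e, 9=b, 10=a, 11=a. No two adjacent vertices share a color.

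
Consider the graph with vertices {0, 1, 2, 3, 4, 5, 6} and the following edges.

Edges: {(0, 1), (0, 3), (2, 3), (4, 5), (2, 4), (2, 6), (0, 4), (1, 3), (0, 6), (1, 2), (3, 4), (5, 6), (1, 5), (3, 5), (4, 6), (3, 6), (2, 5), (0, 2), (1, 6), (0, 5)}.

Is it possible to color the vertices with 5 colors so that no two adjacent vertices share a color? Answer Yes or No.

0, 1, 2, 3, 5, 6 are mutually adjacent (a clique of size 6), so at least 6 colors are needed.
So 5 colors are not enough.

No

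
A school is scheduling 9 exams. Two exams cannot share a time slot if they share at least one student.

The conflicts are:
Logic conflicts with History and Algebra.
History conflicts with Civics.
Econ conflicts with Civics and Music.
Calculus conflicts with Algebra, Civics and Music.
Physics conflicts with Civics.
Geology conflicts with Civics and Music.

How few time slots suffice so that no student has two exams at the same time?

3

The cycle Logic-Algebra-Calculus-Civics-History-Logic has odd length 5, so it cannot be 2-colored; at least 3 time slots are needed.
3 time slots suffice: time slot 1 → {Algebra, Civics, Music}; time slot 2 → {Logic, Econ, Calculus, Physics, Geology}; time slot 3 → {History}. No two conflicting exams share a time slot.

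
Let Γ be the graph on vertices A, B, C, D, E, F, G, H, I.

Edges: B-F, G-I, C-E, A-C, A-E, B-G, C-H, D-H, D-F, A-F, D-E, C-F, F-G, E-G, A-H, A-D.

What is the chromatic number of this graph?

3

A, D, E are pairwise adjacent, so at least 3 colors are needed.
A valid assignment using 3 colors: A=1, B=3, C=3, D=3, E=2, F=2, G=1, H=2, I=2. No two adjacent vertices share a color.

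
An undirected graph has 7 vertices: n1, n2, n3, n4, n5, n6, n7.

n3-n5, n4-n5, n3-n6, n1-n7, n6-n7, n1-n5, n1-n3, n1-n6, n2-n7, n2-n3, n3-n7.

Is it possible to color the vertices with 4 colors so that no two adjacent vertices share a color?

The chromatic number is 4. n1, n3, n6, n7 are mutually adjacent (a clique of size 4), so at least 4 colors are needed.
A valid assignment using 4 colors: n1=G, n2=G, n3=R, n4=R, n5=B, n6=Y, n7=B.
That is already a proper 4-coloring.

Yes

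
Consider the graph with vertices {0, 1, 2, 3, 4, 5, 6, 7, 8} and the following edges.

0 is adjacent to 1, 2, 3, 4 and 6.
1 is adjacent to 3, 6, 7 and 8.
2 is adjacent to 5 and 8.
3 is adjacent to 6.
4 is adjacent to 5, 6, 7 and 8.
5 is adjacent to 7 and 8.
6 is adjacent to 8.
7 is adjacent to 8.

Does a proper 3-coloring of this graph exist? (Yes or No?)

No

0, 1, 3, 6 form a clique, so at least 4 colors are needed.
So 3 colors are not enough.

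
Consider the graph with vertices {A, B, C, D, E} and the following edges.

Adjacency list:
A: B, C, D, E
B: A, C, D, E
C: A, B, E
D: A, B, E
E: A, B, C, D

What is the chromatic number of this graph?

4

A, B, C, E form a clique, so at least 4 colors are needed.
4 colors suffice: A=red, B=blue, C=yellow, D=yellow, E=green. Every edge joins two different colors.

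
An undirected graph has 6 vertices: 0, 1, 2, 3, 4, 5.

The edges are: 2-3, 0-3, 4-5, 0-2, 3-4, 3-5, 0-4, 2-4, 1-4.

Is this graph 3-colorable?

0, 2, 3, 4 are mutually adjacent (a clique of size 4), so at least 4 colors are needed.
So 3 colors are not enough.

No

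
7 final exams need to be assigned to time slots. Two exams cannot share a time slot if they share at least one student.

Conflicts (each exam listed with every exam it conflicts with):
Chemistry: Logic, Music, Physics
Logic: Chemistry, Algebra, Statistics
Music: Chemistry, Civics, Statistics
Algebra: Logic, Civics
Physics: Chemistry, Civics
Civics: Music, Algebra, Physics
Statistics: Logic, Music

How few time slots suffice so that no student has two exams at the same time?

3

The cycle Algebra-Logic-Statistics-Music-Civics-Algebra has odd length 5, so it cannot be 2-colored; at least 3 time slots are needed.
Using 3 time slots: Chemistry=1, Logic=2, Music=2, Algebra=3, Physics=2, Civics=1, Statistics=1. No two conflicting exams share a time slot.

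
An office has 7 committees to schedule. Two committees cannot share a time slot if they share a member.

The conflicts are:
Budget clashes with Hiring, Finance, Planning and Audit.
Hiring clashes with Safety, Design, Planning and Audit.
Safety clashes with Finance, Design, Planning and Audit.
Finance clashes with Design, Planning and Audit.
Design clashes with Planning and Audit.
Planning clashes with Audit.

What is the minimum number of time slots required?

5

Hiring, Safety, Design, Planning, Audit all conflict with each other, so at least 5 time slots are needed.
Using 5 time slots: Budget=4, Hiring=3, Safety=4, Finance=3, Design=5, Planning=2, Audit=1. Every pair that conflicts lands in different time slots.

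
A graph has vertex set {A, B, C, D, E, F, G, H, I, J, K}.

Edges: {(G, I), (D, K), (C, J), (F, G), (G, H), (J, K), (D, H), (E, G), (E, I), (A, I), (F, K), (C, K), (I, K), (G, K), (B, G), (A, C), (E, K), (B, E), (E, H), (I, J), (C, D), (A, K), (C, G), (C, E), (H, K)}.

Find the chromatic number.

4

E, G, I, K are pairwise adjacent (a clique of size 4), so at least 4 colors are needed.
One proper 4-coloring: A=blue, B=red, C=yellow, D=blue, E=green, F=green, G=blue, H=yellow, I=yellow, J=blue, K=red. Every edge joins two different colors.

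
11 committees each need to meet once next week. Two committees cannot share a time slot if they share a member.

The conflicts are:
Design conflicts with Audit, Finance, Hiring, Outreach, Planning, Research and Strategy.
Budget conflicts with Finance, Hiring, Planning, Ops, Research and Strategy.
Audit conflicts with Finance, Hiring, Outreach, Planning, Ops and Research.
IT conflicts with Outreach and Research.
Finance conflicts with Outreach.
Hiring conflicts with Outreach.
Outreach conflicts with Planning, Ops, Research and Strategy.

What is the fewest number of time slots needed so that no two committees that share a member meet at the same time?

4

Design, Audit, Outreach, Research are mutually in conflict, so at least 4 time slots are needed.
4 time slots suffice: Design=3, Budget=1, Audit=2, IT=2, Finance=4, Hiring=4, Outreach=1, Planning=4, Ops=3, Research=4, Strategy=2. No two conflicting committees share a time slot.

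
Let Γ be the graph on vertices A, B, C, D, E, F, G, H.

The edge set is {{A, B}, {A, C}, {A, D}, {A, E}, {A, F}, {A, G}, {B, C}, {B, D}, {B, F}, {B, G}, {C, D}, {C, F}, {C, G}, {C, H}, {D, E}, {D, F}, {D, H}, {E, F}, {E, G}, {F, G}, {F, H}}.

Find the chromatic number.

A, B, C, D, F are mutually adjacent (a clique of size 5), so at least 5 colors are needed.
A valid assignment using 5 colors: A=yellow, B=purple, C=blue, D=green, E=blue, F=red, G=green, H=yellow. No two adjacent vertices share a color.

5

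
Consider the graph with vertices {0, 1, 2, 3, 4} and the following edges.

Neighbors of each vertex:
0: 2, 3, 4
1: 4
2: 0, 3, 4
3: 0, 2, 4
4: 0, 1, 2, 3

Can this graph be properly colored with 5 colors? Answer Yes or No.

Yes

The chromatic number is 4. 0, 2, 3, 4 are mutually adjacent (a clique of size 4), so at least 4 colors are needed.
A valid assignment using 4 colors: 0=blue, 1=blue, 2=green, 3=yellow, 4=red.
Since 5 ≥ 4, a proper 5-coloring certainly exists.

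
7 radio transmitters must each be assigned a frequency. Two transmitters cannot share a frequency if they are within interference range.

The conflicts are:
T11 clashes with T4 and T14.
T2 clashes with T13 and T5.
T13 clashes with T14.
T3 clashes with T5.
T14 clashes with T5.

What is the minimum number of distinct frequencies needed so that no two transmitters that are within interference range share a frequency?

T11 and T4 conflict, so at least 2 frequencies are needed.
2 frequencies suffice: T11=2, T2=1, T13=2, T3=1, T4=1, T14=1, T5=2. No two conflicting transmitters share a frequency.

2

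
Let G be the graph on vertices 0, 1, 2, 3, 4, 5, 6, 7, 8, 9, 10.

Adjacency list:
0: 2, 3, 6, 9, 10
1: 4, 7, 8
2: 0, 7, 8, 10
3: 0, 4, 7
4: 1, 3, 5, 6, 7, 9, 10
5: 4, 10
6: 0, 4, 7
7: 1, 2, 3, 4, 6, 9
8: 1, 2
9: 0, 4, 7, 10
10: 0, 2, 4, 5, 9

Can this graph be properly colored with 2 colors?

No

4, 7, 9 form a triangle, so at least 3 colors are needed.
So 2 colors are not enough.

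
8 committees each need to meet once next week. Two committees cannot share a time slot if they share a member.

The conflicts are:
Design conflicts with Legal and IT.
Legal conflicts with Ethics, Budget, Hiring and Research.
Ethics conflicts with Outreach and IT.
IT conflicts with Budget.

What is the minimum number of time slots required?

2

Ethics and Outreach conflict, so at least 2 time slots are needed.
A valid assignment using 2 time slots: Design=2, Legal=1, Ethics=2, Outreach=1, IT=1, Budget=2, Hiring=2, Research=2. Every pair that conflicts lands in different time slots.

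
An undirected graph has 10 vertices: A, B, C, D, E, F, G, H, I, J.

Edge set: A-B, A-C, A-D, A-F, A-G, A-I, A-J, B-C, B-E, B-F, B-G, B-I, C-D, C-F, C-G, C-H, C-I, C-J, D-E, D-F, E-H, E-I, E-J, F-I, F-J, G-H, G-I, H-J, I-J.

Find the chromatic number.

A, B, C, G, I are pairwise adjacent (a clique of size 5), so at least 5 colors are needed.
5 colors suffice: color 1 → {C, E}; color 2 → {D, H, I}; color 3 → {A}; color 4 → {B, J}; color 5 → {F, G}. No two adjacent vertices share a color.

5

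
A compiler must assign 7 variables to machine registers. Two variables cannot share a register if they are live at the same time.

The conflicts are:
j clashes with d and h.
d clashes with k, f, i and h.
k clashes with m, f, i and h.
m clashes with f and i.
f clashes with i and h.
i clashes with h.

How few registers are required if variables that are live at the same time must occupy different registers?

d, k, f, i, h are mutually in conflict, so at least 5 registers are needed.
Using 5 registers: j=1, d=5, k=2, m=3, f=4, i=1, h=3. Each listed conflict is separated.

5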